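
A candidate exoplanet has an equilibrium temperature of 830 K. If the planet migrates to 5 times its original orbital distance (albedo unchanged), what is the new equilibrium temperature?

T_eq ≈ 371 K

T_eq ∝ L^(1/4) · d^(−1/2).
T′ = 830 / 5^(1/2) = 371 K.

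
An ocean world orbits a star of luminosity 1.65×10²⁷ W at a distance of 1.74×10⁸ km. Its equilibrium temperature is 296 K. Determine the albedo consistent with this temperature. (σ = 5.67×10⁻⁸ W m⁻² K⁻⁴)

A ≈ 0.60

d = 1.74×10⁸ km = 1.74×10¹¹ m.
Flux: S = L/(4πd²) = 1.65×10²⁷/(4π×(1.74×10¹¹)²) = 4340 W m⁻².
From T_eq⁴ = S(1−A)/(4σ): 1−A = 4σT_eq⁴/S.
1−A = 4 × 5.67×10⁻⁸ × (296)⁴ / 4340 = 0.401.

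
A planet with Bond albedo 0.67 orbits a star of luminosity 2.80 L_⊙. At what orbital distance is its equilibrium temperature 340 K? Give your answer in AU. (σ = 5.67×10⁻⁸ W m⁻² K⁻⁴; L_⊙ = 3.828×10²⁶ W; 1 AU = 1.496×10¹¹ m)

L = 2.80 × 3.828×10²⁶ = 1.07×10²⁷ W.
From T_eq⁴ = L(1−A)/(16πσd²): d = √[L(1−A)/(16πσT_eq⁴)].
d = √[1.07×10²⁷ × 0.33 / (16π × 5.67×10⁻⁸ × (340)⁴)] = 9.64×10¹⁰ m = 0.644 AU.

d ≈ 0.644 AU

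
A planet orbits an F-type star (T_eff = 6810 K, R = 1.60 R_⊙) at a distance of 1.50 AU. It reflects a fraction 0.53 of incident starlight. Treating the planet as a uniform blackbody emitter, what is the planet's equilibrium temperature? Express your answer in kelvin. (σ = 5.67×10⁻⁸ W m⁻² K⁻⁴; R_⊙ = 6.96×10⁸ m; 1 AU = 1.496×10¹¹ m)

R_⋆ = 1.60 × 6.96×10⁸ = 1.11×10⁹ m.
d = 1.50 AU = 2.24×10¹¹ m.
L = 4πR_⋆²σT_⋆⁴ = 4π(1.11×10⁹)² × 5.67×10⁻⁸ × (6810)⁴ = 1.90×10²⁷ W.
S = L/(4πd²) = 3000 W m⁻².
Energy balance: absorbed = emitted ⇒ πR²·S(1−A) = 4πR²·σT_eq⁴, so T_eq⁴ = S(1−A)/(4σ).
T_eq = [3000 × 0.47 / (4 × 5.67×10⁻⁸)]^(1/4) = (6.22×10⁹)^(1/4) = 281 K.

T_eq ≈ 281 K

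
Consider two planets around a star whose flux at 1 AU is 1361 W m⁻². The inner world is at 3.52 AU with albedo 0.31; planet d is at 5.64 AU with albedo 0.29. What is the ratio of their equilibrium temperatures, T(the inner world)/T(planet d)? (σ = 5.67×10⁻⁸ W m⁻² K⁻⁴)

T₁/T₂ ≈ 1.257

T_eq = [S₀(1−A)/(4σd²)]^(1/4), so T ∝ (1−A)^(1/4) / √d.
T₁ = [1361×0.69/(4×5.67×10⁻⁸×3.52²)]^(1/4) = 135.21 K.
T₂ = [1361×0.71/(4×5.67×10⁻⁸×5.64²)]^(1/4) = 107.58 K.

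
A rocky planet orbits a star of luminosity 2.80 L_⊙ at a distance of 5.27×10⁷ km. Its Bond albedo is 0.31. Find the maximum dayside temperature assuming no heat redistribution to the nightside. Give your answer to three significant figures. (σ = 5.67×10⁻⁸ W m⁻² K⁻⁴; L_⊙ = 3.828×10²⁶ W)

d = 5.27×10⁷ km = 5.27×10¹⁰ m.
L = 2.80 × 3.828×10²⁶ = 1.07×10²⁷ W.
Flux: S = L/(4πd²) = 1.07×10²⁷/(4π×(5.27×10¹⁰)²) = 3.07×10⁴ W m⁻².
With no redistribution each surface element balances locally: S(1−A) = σT⁴.
T = [3.07×10⁴ × 0.69 / 5.67×10⁻⁸]^(1/4) = (3.74×10¹¹)^(1/4) = 782 K.

T_ss ≈ 782 K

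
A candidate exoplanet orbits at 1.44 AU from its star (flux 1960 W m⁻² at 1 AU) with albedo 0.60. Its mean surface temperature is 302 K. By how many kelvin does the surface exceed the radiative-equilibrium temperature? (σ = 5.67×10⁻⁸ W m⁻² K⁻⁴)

ΔT ≈ 99.9 K

S = 1960/1.44² = 945.2 W m⁻².
T_eq = [S(1−A)/(4σ)]^(1/4) = [945.2×0.40/(4×5.67×10⁻⁸)]^(1/4) = 202.1 K.
ΔT = T_surf − T_eq = 302 − 202.1.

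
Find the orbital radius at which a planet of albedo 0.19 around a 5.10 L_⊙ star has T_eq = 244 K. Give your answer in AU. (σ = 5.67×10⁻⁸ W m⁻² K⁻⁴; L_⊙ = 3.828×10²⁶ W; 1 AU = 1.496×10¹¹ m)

d ≈ 2.64 AU

L = 5.10 × 3.828×10²⁶ = 1.95×10²⁷ W.
From T_eq⁴ = L(1−A)/(16πσd²): d = √[L(1−A)/(16πσT_eq⁴)].
d = √[1.95×10²⁷ × 0.81 / (16π × 5.67×10⁻⁸ × (244)⁴)] = 3.96×10¹¹ m = 2.64 AU.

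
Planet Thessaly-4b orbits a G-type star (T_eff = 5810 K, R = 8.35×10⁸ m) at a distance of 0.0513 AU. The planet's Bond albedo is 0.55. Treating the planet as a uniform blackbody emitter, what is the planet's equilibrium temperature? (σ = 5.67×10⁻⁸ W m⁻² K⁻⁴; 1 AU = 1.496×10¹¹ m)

T_eq ≈ 1110 K

d = 0.0513 AU = 7.67×10⁹ m.
L = 4πR_⋆²σT_⋆⁴ = 4π(8.35×10⁸)² × 5.67×10⁻⁸ × (5810)⁴ = 5.66×10²⁶ W.
S = L/(4πd²) = 7.65×10⁵ W m⁻².
Energy balance: absorbed = emitted ⇒ πR²·S(1−A) = 4πR²·σT_eq⁴, so T_eq⁴ = S(1−A)/(4σ).
T_eq = [7.65×10⁵ × 0.45 / (4 × 5.67×10⁻⁸)]^(1/4) = (1.52×10¹²)^(1/4) = 1110 K.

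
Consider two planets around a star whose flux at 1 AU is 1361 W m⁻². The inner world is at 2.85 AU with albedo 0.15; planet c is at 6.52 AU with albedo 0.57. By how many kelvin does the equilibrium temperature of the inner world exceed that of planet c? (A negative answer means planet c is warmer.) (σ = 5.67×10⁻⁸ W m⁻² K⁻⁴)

ΔT ≈ 70.0 K

T_eq = [S₀(1−A)/(4σd²)]^(1/4), so T ∝ (1−A)^(1/4) / √d.
T₁ = [1361×0.85/(4×5.67×10⁻⁸×2.85²)]^(1/4) = 158.30 K.
T₂ = [1361×0.43/(4×5.67×10⁻⁸×6.52²)]^(1/4) = 88.27 K.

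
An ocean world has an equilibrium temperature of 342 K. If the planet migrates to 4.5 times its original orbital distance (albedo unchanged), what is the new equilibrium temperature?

T_eq ≈ 161 K

T_eq ∝ L^(1/4) · d^(−1/2).
T′ = 342 / 4.5^(1/2) = 161 K.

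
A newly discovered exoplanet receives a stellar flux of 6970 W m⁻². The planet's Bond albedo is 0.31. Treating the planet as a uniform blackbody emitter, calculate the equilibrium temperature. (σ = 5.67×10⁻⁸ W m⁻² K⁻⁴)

Energy balance: absorbed = emitted ⇒ πR²·S(1−A) = 4πR²·σT_eq⁴, so T_eq⁴ = S(1−A)/(4σ).
T_eq = [6970 × 0.69 / (4 × 5.67×10⁻⁸)]^(1/4) = (2.12×10¹⁰)^(1/4) = 382 K.

T_eq ≈ 382 K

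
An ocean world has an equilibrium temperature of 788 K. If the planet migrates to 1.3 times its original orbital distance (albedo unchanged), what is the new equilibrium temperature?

T_eq ∝ L^(1/4) · d^(−1/2).
T′ = 788 / 1.3^(1/2) = 691 K.

T_eq ≈ 691 K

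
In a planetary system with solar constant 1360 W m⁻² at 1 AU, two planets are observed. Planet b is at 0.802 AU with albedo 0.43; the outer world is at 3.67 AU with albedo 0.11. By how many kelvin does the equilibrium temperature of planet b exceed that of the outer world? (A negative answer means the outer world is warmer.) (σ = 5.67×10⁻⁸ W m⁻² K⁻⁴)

T_eq = [S₀(1−A)/(4σd²)]^(1/4), so T ∝ (1−A)^(1/4) / √d.
T₁ = [1360×0.57/(4×5.67×10⁻⁸×0.802²)]^(1/4) = 269.99 K.
T₂ = [1360×0.89/(4×5.67×10⁻⁸×3.67²)]^(1/4) = 141.09 K.

ΔT ≈ 128.9 K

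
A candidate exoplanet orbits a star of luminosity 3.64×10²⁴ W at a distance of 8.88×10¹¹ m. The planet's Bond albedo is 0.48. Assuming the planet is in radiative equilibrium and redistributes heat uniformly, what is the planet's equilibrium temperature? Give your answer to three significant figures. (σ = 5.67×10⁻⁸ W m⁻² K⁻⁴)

T_eq ≈ 30.3 K

Flux: S = L/(4πd²) = 3.64×10²⁴/(4π×(8.88×10¹¹)²) = 0.367 W m⁻².
Energy balance: absorbed = emitted ⇒ πR²·S(1−A) = 4πR²·σT_eq⁴, so T_eq⁴ = S(1−A)/(4σ).
T_eq = [0.367 × 0.52 / (4 × 5.67×10⁻⁸)]^(1/4) = (8.42×10⁵)^(1/4) = 30.3 K.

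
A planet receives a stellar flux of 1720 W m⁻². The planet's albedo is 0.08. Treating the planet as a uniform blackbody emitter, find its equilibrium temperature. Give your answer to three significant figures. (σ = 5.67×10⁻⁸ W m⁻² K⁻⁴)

T_eq ≈ 289 K

Energy balance: absorbed = emitted ⇒ πR²·S(1−A) = 4πR²·σT_eq⁴, so T_eq⁴ = S(1−A)/(4σ).
T_eq = [1720 × 0.92 / (4 × 5.67×10⁻⁸)]^(1/4) = (6.98×10⁹)^(1/4) = 289 K.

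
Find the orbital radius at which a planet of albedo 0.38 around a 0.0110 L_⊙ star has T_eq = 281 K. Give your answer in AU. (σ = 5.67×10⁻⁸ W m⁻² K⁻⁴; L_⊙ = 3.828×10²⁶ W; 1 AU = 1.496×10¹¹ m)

d ≈ 0.0810 AU

L = 0.0110 × 3.828×10²⁶ = 4.21×10²⁴ W.
From T_eq⁴ = L(1−A)/(16πσd²): d = √[L(1−A)/(16πσT_eq⁴)].
d = √[4.21×10²⁴ × 0.62 / (16π × 5.67×10⁻⁸ × (281)⁴)] = 1.21×10¹⁰ m = 0.0810 AU.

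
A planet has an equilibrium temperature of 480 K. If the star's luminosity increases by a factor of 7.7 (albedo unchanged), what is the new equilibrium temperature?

T_eq ≈ 800 K

T_eq ∝ L^(1/4) · d^(−1/2).
T′ = 480 × 7.7^(1/4) = 800 K.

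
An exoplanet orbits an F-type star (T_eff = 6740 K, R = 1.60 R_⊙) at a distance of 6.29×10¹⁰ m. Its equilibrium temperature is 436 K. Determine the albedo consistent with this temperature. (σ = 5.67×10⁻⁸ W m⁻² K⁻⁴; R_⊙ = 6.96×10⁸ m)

A ≈ 0.78

R_⋆ = 1.60 × 6.96×10⁸ = 1.11×10⁹ m.
L = 4πR_⋆²σT_⋆⁴ = 4π(1.11×10⁹)² × 5.67×10⁻⁸ × (6740)⁴ = 1.82×10²⁷ W.
S = L/(4πd²) = 3.67×10⁴ W m⁻².
From T_eq⁴ = S(1−A)/(4σ): 1−A = 4σT_eq⁴/S.
1−A = 4 × 5.67×10⁻⁸ × (436)⁴ / 3.67×10⁴ = 0.223.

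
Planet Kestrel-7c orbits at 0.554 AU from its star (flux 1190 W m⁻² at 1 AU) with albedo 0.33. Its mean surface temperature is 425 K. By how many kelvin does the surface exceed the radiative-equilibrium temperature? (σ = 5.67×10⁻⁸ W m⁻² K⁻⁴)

S = 1190/0.554² = 3877 W m⁻².
T_eq = [S(1−A)/(4σ)]^(1/4) = [3877×0.67/(4×5.67×10⁻⁸)]^(1/4) = 327.1 K.
ΔT = T_surf − T_eq = 425 − 327.1.

ΔT ≈ 97.9 K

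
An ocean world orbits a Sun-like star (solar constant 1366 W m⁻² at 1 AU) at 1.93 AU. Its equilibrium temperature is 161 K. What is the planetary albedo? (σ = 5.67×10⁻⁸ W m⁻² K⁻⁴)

A ≈ 0.58

Flux at 1.93 AU: S = 1366/1.93² = 367 W m⁻².
From T_eq⁴ = S(1−A)/(4σ): 1−A = 4σT_eq⁴/S.
1−A = 4 × 5.67×10⁻⁸ × (161)⁴ / 367 = 0.416.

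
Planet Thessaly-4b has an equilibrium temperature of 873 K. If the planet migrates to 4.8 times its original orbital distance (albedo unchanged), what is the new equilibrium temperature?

T_eq ∝ L^(1/4) · d^(−1/2).
T′ = 873 / 4.8^(1/2) = 398 K.

T_eq ≈ 398 K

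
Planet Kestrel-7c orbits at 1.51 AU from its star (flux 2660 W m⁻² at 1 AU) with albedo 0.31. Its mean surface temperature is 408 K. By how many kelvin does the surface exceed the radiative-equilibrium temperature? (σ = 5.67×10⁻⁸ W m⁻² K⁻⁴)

ΔT ≈ 163.9 K

S = 2660/1.51² = 1167 W m⁻².
T_eq = [S(1−A)/(4σ)]^(1/4) = [1167×0.69/(4×5.67×10⁻⁸)]^(1/4) = 244.1 K.
ΔT = T_surf − T_eq = 408 − 244.1.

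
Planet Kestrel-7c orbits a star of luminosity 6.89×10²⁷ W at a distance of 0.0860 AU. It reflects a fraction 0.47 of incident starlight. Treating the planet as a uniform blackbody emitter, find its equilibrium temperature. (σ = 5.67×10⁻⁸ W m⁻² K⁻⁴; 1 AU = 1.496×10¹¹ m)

d = 0.0860 AU = 1.29×10¹⁰ m.
Flux: S = L/(4πd²) = 6.89×10²⁷/(4π×(1.29×10¹⁰)²) = 3.31×10⁶ W m⁻².
Energy balance: absorbed = emitted ⇒ πR²·S(1−A) = 4πR²·σT_eq⁴, so T_eq⁴ = S(1−A)/(4σ).
T_eq = [3.31×10⁶ × 0.53 / (4 × 5.67×10⁻⁸)]^(1/4) = (7.74×10¹²)^(1/4) = 1670 K.

T_eq ≈ 1670 K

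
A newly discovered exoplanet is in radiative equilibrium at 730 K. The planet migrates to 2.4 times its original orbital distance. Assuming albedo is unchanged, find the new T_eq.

T_eq ≈ 471 K

T_eq ∝ L^(1/4) · d^(−1/2).
T′ = 730 / 2.4^(1/2) = 471 K.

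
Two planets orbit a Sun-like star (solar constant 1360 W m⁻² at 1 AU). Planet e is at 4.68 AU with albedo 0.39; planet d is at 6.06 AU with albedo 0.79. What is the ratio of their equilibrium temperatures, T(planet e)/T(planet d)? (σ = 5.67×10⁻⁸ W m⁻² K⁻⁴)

T_eq = [S₀(1−A)/(4σd²)]^(1/4), so T ∝ (1−A)^(1/4) / √d.
T₁ = [1360×0.61/(4×5.67×10⁻⁸×4.68²)]^(1/4) = 113.68 K.
T₂ = [1360×0.21/(4×5.67×10⁻⁸×6.06²)]^(1/4) = 76.52 K.

T₁/T₂ ≈ 1.486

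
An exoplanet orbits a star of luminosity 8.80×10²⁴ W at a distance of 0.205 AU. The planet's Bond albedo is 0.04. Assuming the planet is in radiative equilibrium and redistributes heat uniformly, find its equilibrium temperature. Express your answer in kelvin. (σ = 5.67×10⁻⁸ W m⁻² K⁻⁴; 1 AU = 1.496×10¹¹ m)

d = 0.205 AU = 3.07×10¹⁰ m.
Flux: S = L/(4πd²) = 8.80×10²⁴/(4π×(3.07×10¹⁰)²) = 745 W m⁻².
Energy balance: absorbed = emitted ⇒ πR²·S(1−A) = 4πR²·σT_eq⁴, so T_eq⁴ = S(1−A)/(4σ).
T_eq = [745 × 0.96 / (4 × 5.67×10⁻⁸)]^(1/4) = (3.15×10⁹)^(1/4) = 237 K.

T_eq ≈ 237 K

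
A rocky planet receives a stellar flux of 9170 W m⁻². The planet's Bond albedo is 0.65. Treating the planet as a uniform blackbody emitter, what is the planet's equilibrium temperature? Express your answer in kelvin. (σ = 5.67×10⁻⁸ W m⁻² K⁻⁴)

Energy balance: absorbed = emitted ⇒ πR²·S(1−A) = 4πR²·σT_eq⁴, so T_eq⁴ = S(1−A)/(4σ).
T_eq = [9170 × 0.35 / (4 × 5.67×10⁻⁸)]^(1/4) = (1.42×10¹⁰)^(1/4) = 345 K.

T_eq ≈ 345 K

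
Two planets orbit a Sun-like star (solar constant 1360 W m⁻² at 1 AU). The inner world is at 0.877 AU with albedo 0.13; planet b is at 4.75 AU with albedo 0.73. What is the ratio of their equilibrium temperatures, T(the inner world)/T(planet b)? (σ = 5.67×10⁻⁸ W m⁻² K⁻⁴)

T₁/T₂ ≈ 3.118

T_eq = [S₀(1−A)/(4σd²)]^(1/4), so T ∝ (1−A)^(1/4) / √d.
T₁ = [1360×0.87/(4×5.67×10⁻⁸×0.877²)]^(1/4) = 286.98 K.
T₂ = [1360×0.27/(4×5.67×10⁻⁸×4.75²)]^(1/4) = 92.04 K.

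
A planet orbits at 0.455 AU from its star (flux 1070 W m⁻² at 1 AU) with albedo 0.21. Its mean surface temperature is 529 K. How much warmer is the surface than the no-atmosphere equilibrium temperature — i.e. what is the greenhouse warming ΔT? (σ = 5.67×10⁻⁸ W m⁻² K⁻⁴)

S = 1070/0.455² = 5168 W m⁻².
T_eq = [S(1−A)/(4σ)]^(1/4) = [5168×0.79/(4×5.67×10⁻⁸)]^(1/4) = 366.3 K.
ΔT = T_surf − T_eq = 529 − 366.3.

ΔT ≈ 162.7 K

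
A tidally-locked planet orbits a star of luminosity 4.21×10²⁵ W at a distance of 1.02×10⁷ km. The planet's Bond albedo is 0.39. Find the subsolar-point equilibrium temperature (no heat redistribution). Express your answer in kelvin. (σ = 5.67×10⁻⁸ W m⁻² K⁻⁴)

d = 1.02×10⁷ km = 1.02×10¹⁰ m.
Flux: S = L/(4πd²) = 4.21×10²⁵/(4π×(1.02×10¹⁰)²) = 3.22×10⁴ W m⁻².
At the subsolar point the surface absorbs S(1−A) and emits σT⁴ per unit area — no factor of 4, since only the local patch is in balance.
T = [3.22×10⁴ × 0.61 / 5.67×10⁻⁸]^(1/4) = (3.46×10¹¹)^(1/4) = 767 K.

T_ss ≈ 767 K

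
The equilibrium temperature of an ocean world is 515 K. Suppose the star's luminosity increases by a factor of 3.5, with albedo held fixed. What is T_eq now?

T_eq ≈ 704 K

T_eq ∝ L^(1/4) · d^(−1/2).
T′ = 515 × 3.5^(1/4) = 704 K.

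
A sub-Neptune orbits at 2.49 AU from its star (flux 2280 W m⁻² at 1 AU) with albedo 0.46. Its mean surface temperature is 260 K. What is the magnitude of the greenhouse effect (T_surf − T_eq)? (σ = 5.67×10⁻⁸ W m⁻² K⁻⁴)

S = 2280/2.49² = 367.7 W m⁻².
T_eq = [S(1−A)/(4σ)]^(1/4) = [367.7×0.54/(4×5.67×10⁻⁸)]^(1/4) = 172.0 K.
ΔT = T_surf − T_eq = 260 − 172.0.

ΔT ≈ 88.0 K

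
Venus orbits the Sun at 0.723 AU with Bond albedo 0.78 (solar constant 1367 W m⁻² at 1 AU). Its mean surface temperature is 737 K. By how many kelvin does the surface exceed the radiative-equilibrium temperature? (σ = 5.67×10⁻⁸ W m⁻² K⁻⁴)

S = 1367/0.723² = 2615 W m⁻².
T_eq = [S(1−A)/(4σ)]^(1/4) = [2615×0.22/(4×5.67×10⁻⁸)]^(1/4) = 224.4 K.
ΔT = T_surf − T_eq = 737 − 224.4.

ΔT ≈ 512.6 K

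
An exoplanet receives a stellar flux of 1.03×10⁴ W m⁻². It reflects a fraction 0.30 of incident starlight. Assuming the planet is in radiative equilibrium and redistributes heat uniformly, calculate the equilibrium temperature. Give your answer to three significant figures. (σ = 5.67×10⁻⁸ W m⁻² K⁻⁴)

Energy balance: absorbed = emitted ⇒ πR²·S(1−A) = 4πR²·σT_eq⁴, so T_eq⁴ = S(1−A)/(4σ).
T_eq = [1.03×10⁴ × 0.70 / (4 × 5.67×10⁻⁸)]^(1/4) = (3.18×10¹⁰)^(1/4) = 422 K.

T_eq ≈ 422 K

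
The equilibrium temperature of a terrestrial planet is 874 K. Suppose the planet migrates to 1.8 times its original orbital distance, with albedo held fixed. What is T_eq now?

T_eq ≈ 651 K

T_eq ∝ L^(1/4) · d^(−1/2).
T′ = 874 / 1.8^(1/2) = 651 K.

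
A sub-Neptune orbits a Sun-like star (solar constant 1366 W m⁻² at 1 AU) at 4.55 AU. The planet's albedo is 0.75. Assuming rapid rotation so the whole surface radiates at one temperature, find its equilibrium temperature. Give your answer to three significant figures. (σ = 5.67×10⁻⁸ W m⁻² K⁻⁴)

Flux at 4.55 AU: S = 1366/4.55² = 66.0 W m⁻².
Energy balance: absorbed = emitted ⇒ πR²·S(1−A) = 4πR²·σT_eq⁴, so T_eq⁴ = S(1−A)/(4σ).
T_eq = [66.0 × 0.25 / (4 × 5.67×10⁻⁸)]^(1/4) = (7.27×10⁷)^(1/4) = 92.3 K.

T_eq ≈ 92.3 K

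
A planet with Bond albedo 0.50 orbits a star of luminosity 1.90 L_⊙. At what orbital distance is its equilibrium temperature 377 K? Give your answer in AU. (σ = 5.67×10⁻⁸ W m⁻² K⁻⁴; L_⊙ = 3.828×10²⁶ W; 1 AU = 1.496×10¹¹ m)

d ≈ 0.531 AU

L = 1.90 × 3.828×10²⁶ = 7.27×10²⁶ W.
From T_eq⁴ = L(1−A)/(16πσd²): d = √[L(1−A)/(16πσT_eq⁴)].
d = √[7.27×10²⁶ × 0.50 / (16π × 5.67×10⁻⁸ × (377)⁴)] = 7.95×10¹⁰ m = 0.531 AU.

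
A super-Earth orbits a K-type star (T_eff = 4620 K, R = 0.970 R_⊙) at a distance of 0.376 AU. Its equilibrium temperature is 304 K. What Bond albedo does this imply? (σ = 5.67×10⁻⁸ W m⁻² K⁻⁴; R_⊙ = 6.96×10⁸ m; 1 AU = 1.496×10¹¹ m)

R_⋆ = 0.970 × 6.96×10⁸ = 6.75×10⁸ m.
d = 0.376 AU = 5.62×10¹⁰ m.
L = 4πR_⋆²σT_⋆⁴ = 4π(6.75×10⁸)² × 5.67×10⁻⁸ × (4620)⁴ = 1.48×10²⁶ W.
S = L/(4πd²) = 3720 W m⁻².
From T_eq⁴ = S(1−A)/(4σ): 1−A = 4σT_eq⁴/S.
1−A = 4 × 5.67×10⁻⁸ × (304)⁴ / 3720 = 0.521.

A ≈ 0.48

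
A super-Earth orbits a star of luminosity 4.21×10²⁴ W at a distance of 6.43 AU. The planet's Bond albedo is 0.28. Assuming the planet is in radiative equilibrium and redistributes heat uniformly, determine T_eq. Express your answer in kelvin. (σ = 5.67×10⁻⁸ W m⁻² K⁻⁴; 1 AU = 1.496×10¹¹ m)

d = 6.43 AU = 9.62×10¹¹ m.
Flux: S = L/(4πd²) = 4.21×10²⁴/(4π×(9.62×10¹¹)²) = 0.362 W m⁻².
Energy balance: absorbed = emitted ⇒ πR²·S(1−A) = 4πR²·σT_eq⁴, so T_eq⁴ = S(1−A)/(4σ).
T_eq = [0.362 × 0.72 / (4 × 5.67×10⁻⁸)]^(1/4) = (1.15×10⁶)^(1/4) = 32.7 K.

T_eq ≈ 32.7 K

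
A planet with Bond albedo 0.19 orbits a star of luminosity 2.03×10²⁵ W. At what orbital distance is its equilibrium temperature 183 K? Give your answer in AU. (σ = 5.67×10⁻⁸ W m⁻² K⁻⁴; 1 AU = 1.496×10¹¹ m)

From T_eq⁴ = L(1−A)/(16πσd²): d = √[L(1−A)/(16πσT_eq⁴)].
d = √[2.03×10²⁵ × 0.81 / (16π × 5.67×10⁻⁸ × (183)⁴)] = 7.17×10¹⁰ m = 0.479 AU.

d ≈ 0.479 AU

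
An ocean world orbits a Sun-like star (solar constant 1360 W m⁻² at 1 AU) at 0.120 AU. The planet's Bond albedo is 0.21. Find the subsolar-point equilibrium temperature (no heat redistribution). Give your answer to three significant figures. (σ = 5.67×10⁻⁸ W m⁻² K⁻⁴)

T_ss ≈ 1070 K

Flux at 0.120 AU: S = 1360/0.120² = 9.44×10⁴ W m⁻².
At the subsolar point the surface absorbs S(1−A) and emits σT⁴ per unit area — no factor of 4, since only the local patch is in balance.
T = [9.44×10⁴ × 0.79 / 5.67×10⁻⁸]^(1/4) = (1.32×10¹²)^(1/4) = 1070 K.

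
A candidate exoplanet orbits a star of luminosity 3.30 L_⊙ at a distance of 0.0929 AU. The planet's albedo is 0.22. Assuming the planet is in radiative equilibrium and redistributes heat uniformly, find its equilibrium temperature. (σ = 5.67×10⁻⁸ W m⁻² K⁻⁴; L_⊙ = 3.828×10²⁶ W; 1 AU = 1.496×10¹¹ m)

d = 0.0929 AU = 1.39×10¹⁰ m.
L = 3.30 × 3.828×10²⁶ = 1.26×10²⁷ W.
Flux: S = L/(4πd²) = 1.26×10²⁷/(4π×(1.39×10¹⁰)²) = 5.20×10⁵ W m⁻².
Energy balance: absorbed = emitted ⇒ πR²·S(1−A) = 4πR²·σT_eq⁴, so T_eq⁴ = S(1−A)/(4σ).
T_eq = [5.20×10⁵ × 0.78 / (4 × 5.67×10⁻⁸)]^(1/4) = (1.79×10¹²)^(1/4) = 1160 K.

T_eq ≈ 1160 K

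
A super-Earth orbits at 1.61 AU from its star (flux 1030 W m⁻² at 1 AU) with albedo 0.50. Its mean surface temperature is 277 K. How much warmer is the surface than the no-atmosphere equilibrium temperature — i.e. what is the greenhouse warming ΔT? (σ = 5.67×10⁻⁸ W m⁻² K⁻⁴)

S = 1030/1.61² = 397.4 W m⁻².
T_eq = [S(1−A)/(4σ)]^(1/4) = [397.4×0.50/(4×5.67×10⁻⁸)]^(1/4) = 172.0 K.
ΔT = T_surf − T_eq = 277 − 172.0.

ΔT ≈ 105.0 K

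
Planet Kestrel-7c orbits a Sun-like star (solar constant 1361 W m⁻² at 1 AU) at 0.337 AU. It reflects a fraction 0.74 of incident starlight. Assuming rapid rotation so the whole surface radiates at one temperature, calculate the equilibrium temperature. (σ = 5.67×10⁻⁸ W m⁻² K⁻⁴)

T_eq ≈ 342 K

Flux at 0.337 AU: S = 1361/0.337² = 1.20×10⁴ W m⁻².
Energy balance: absorbed = emitted ⇒ πR²·S(1−A) = 4πR²·σT_eq⁴, so T_eq⁴ = S(1−A)/(4σ).
T_eq = [1.20×10⁴ × 0.26 / (4 × 5.67×10⁻⁸)]^(1/4) = (1.37×10¹⁰)^(1/4) = 342 K.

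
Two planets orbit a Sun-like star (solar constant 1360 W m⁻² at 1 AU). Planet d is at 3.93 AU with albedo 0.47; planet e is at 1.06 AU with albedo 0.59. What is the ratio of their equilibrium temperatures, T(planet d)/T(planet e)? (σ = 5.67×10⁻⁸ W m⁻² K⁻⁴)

T₁/T₂ ≈ 0.554

T_eq = [S₀(1−A)/(4σd²)]^(1/4), so T ∝ (1−A)^(1/4) / √d.
T₁ = [1360×0.53/(4×5.67×10⁻⁸×3.93²)]^(1/4) = 119.77 K.
T₂ = [1360×0.41/(4×5.67×10⁻⁸×1.06²)]^(1/4) = 216.28 K.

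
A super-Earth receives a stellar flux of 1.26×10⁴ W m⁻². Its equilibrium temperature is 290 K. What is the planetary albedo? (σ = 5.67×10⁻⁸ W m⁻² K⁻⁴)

From T_eq⁴ = S(1−A)/(4σ): 1−A = 4σT_eq⁴/S.
1−A = 4 × 5.67×10⁻⁸ × (290)⁴ / 1.26×10⁴ = 0.127.

A ≈ 0.87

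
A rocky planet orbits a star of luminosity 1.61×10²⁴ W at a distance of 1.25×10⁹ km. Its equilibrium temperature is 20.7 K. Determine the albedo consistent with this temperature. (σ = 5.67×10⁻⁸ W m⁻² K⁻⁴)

d = 1.25×10⁹ km = 1.25×10¹² m.
Flux: S = L/(4πd²) = 1.61×10²⁴/(4π×(1.25×10¹²)²) = 0.0820 W m⁻².
From T_eq⁴ = S(1−A)/(4σ): 1−A = 4σT_eq⁴/S.
1−A = 4 × 5.67×10⁻⁸ × (20.7)⁴ / 0.0820 = 0.508.

A ≈ 0.49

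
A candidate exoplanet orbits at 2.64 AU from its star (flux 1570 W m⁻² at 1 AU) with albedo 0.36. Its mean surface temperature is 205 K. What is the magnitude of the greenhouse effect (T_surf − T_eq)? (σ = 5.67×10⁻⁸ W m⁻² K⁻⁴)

ΔT ≈ 46.2 K

S = 1570/2.64² = 225.3 W m⁻².
T_eq = [S(1−A)/(4σ)]^(1/4) = [225.3×0.64/(4×5.67×10⁻⁸)]^(1/4) = 158.8 K.
ΔT = T_surf − T_eq = 205 − 158.8.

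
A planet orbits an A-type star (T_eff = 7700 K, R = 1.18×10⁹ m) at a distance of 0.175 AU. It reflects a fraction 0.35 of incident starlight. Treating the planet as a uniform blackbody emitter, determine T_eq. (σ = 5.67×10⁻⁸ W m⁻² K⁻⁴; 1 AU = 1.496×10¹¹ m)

T_eq ≈ 1040 K

d = 0.175 AU = 2.62×10¹⁰ m.
L = 4πR_⋆²σT_⋆⁴ = 4π(1.18×10⁹)² × 5.67×10⁻⁸ × (7700)⁴ = 3.49×10²⁷ W.
S = L/(4πd²) = 4.05×10⁵ W m⁻².
Energy balance: absorbed = emitted ⇒ πR²·S(1−A) = 4πR²·σT_eq⁴, so T_eq⁴ = S(1−A)/(4σ).
T_eq = [4.05×10⁵ × 0.65 / (4 × 5.67×10⁻⁸)]^(1/4) = (1.16×10¹²)^(1/4) = 1040 K.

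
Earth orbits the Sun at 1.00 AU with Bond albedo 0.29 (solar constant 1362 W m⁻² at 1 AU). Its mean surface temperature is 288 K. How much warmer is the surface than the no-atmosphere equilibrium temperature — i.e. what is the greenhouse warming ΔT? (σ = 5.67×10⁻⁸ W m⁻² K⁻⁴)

S = 1362/1.00² = 1362 W m⁻².
T_eq = [S(1−A)/(4σ)]^(1/4) = [1362×0.71/(4×5.67×10⁻⁸)]^(1/4) = 255.5 K.
ΔT = T_surf − T_eq = 288 − 255.5.

ΔT ≈ 32.5 K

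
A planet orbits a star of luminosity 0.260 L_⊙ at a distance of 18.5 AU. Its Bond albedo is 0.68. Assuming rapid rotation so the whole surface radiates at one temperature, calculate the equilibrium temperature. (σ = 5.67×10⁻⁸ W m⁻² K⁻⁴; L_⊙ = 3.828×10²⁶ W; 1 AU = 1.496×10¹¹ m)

T_eq ≈ 34.8 K

d = 18.5 AU = 2.77×10¹² m.
L = 0.260 × 3.828×10²⁶ = 9.95×10²⁵ W.
Flux: S = L/(4πd²) = 9.95×10²⁵/(4π×(2.77×10¹²)²) = 1.03 W m⁻².
Energy balance: absorbed = emitted ⇒ πR²·S(1−A) = 4πR²·σT_eq⁴, so T_eq⁴ = S(1−A)/(4σ).
T_eq = [1.03 × 0.32 / (4 × 5.67×10⁻⁸)]^(1/4) = (1.46×10⁶)^(1/4) = 34.8 K.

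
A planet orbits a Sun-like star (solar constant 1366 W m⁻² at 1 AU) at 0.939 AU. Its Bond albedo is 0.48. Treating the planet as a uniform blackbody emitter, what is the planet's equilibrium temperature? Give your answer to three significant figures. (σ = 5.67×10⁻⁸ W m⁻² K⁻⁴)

T_eq ≈ 244 K

Flux at 0.939 AU: S = 1366/0.939² = 1550 W m⁻².
Energy balance: absorbed = emitted ⇒ πR²·S(1−A) = 4πR²·σT_eq⁴, so T_eq⁴ = S(1−A)/(4σ).
T_eq = [1550 × 0.52 / (4 × 5.67×10⁻⁸)]^(1/4) = (3.55×10⁹)^(1/4) = 244 K.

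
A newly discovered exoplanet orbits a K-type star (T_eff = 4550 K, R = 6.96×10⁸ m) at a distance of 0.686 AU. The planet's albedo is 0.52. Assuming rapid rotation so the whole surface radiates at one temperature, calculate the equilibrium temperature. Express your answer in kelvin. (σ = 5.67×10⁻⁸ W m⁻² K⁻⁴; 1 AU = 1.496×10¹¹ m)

T_eq ≈ 221 K

d = 0.686 AU = 1.03×10¹¹ m.
L = 4πR_⋆²σT_⋆⁴ = 4π(6.96×10⁸)² × 5.67×10⁻⁸ × (4550)⁴ = 1.48×10²⁶ W.
S = L/(4πd²) = 1120 W m⁻².
Energy balance: absorbed = emitted ⇒ πR²·S(1−A) = 4πR²·σT_eq⁴, so T_eq⁴ = S(1−A)/(4σ).
T_eq = [1120 × 0.48 / (4 × 5.67×10⁻⁸)]^(1/4) = (2.37×10⁹)^(1/4) = 221 K.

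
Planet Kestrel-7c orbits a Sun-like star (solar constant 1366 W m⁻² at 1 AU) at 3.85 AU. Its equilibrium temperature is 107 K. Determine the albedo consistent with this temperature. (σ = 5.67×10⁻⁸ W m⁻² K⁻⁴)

Flux at 3.85 AU: S = 1366/3.85² = 92.2 W m⁻².
From T_eq⁴ = S(1−A)/(4σ): 1−A = 4σT_eq⁴/S.
1−A = 4 × 5.67×10⁻⁸ × (107)⁴ / 92.2 = 0.323.

A ≈ 0.68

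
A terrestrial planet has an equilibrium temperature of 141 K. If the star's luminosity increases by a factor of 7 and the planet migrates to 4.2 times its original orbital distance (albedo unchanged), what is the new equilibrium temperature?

T_eq ∝ L^(1/4) · d^(−1/2).
T′ = 141 × 7^(1/4) / 4.2^(1/2) = 112 K.

T_eq ≈ 112 K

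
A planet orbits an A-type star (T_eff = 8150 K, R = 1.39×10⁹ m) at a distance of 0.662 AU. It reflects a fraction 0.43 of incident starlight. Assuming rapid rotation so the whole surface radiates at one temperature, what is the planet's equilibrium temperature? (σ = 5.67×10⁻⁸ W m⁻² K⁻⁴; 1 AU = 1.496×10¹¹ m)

d = 0.662 AU = 9.90×10¹⁰ m.
L = 4πR_⋆²σT_⋆⁴ = 4π(1.39×10⁹)² × 5.67×10⁻⁸ × (8150)⁴ = 6.07×10²⁷ W.
S = L/(4πd²) = 4.93×10⁴ W m⁻².
Energy balance: absorbed = emitted ⇒ πR²·S(1−A) = 4πR²·σT_eq⁴, so T_eq⁴ = S(1−A)/(4σ).
T_eq = [4.93×10⁴ × 0.57 / (4 × 5.67×10⁻⁸)]^(1/4) = (1.24×10¹¹)^(1/4) = 593 K.

T_eq ≈ 593 K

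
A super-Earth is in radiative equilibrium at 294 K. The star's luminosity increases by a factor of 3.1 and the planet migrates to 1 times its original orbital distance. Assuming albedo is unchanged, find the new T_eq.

T_eq ∝ L^(1/4) · d^(−1/2).
T′ = 294 × 3.1^(1/4) / 1^(1/2) = 390 K.

T_eq ≈ 390 K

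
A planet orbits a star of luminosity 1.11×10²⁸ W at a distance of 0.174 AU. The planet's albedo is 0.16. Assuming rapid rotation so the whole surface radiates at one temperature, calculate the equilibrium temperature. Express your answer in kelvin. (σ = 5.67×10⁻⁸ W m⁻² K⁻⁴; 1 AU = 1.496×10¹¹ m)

d = 0.174 AU = 2.60×10¹⁰ m.
Flux: S = L/(4πd²) = 1.11×10²⁸/(4π×(2.60×10¹⁰)²) = 1.30×10⁶ W m⁻².
Energy balance: absorbed = emitted ⇒ πR²·S(1−A) = 4πR²·σT_eq⁴, so T_eq⁴ = S(1−A)/(4σ).
T_eq = [1.30×10⁶ × 0.84 / (4 × 5.67×10⁻⁸)]^(1/4) = (4.83×10¹²)^(1/4) = 1480 K.

T_eq ≈ 1480 K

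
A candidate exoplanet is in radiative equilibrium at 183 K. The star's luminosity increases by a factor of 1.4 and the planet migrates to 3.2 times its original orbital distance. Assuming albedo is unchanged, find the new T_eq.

T_eq ≈ 111 K

T_eq ∝ L^(1/4) · d^(−1/2).
T′ = 183 × 1.4^(1/4) / 3.2^(1/2) = 111 K.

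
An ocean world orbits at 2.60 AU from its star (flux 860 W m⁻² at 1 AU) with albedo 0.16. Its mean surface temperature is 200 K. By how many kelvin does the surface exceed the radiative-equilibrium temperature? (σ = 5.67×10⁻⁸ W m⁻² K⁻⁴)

ΔT ≈ 52.7 K

S = 860/2.60² = 127.2 W m⁻².
T_eq = [S(1−A)/(4σ)]^(1/4) = [127.2×0.84/(4×5.67×10⁻⁸)]^(1/4) = 147.3 K.
ΔT = T_surf − T_eq = 200 − 147.3.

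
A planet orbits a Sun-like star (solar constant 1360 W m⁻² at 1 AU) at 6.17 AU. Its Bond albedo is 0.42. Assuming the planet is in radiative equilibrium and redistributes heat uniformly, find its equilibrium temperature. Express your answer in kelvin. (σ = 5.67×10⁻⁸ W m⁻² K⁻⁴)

T_eq ≈ 97.8 K

Flux at 6.17 AU: S = 1360/6.17² = 35.7 W m⁻².
Energy balance: absorbed = emitted ⇒ πR²·S(1−A) = 4πR²·σT_eq⁴, so T_eq⁴ = S(1−A)/(4σ).
T_eq = [35.7 × 0.58 / (4 × 5.67×10⁻⁸)]^(1/4) = (9.14×10⁷)^(1/4) = 97.8 K.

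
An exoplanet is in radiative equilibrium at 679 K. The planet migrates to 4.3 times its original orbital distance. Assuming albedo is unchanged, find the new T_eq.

T_eq ∝ L^(1/4) · d^(−1/2).
T′ = 679 / 4.3^(1/2) = 327 K.

T_eq ≈ 327 K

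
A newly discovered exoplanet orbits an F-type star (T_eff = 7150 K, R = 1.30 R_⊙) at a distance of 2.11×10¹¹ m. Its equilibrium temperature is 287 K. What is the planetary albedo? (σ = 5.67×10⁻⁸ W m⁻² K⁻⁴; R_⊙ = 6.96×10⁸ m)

R_⋆ = 1.30 × 6.96×10⁸ = 9.05×10⁸ m.
L = 4πR_⋆²σT_⋆⁴ = 4π(9.05×10⁸)² × 5.67×10⁻⁸ × (7150)⁴ = 1.52×10²⁷ W.
S = L/(4πd²) = 2720 W m⁻².
From T_eq⁴ = S(1−A)/(4σ): 1−A = 4σT_eq⁴/S.
1−A = 4 × 5.67×10⁻⁸ × (287)⁴ / 2720 = 0.565.

A ≈ 0.44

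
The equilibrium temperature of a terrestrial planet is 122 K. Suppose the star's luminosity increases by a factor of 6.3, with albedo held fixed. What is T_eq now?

T_eq ∝ L^(1/4) · d^(−1/2).
T′ = 122 × 6.3^(1/4) = 193 K.

T_eq ≈ 193 K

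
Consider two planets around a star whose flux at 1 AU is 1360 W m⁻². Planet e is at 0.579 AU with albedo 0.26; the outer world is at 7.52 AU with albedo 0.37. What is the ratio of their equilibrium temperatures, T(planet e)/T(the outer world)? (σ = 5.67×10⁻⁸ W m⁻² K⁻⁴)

T_eq = [S₀(1−A)/(4σd²)]^(1/4), so T ∝ (1−A)^(1/4) / √d.
T₁ = [1360×0.74/(4×5.67×10⁻⁸×0.579²)]^(1/4) = 339.19 K.
T₂ = [1360×0.63/(4×5.67×10⁻⁸×7.52²)]^(1/4) = 90.41 K.

T₁/T₂ ≈ 3.752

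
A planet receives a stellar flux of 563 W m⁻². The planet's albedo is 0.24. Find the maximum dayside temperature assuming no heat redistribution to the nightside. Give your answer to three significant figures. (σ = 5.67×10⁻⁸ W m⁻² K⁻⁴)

With no redistribution each surface element balances locally: S(1−A) = σT⁴.
T = [563 × 0.76 / 5.67×10⁻⁸]^(1/4) = (7.55×10⁹)^(1/4) = 295 K.

T_ss ≈ 295 K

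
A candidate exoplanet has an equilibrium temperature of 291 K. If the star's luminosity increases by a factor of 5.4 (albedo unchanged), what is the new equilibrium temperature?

T_eq ∝ L^(1/4) · d^(−1/2).
T′ = 291 × 5.4^(1/4) = 444 K.

T_eq ≈ 444 K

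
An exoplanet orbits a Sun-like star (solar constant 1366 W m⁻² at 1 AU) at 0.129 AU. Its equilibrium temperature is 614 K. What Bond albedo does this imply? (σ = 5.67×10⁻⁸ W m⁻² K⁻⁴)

A ≈ 0.61

Flux at 0.129 AU: S = 1366/0.129² = 8.21×10⁴ W m⁻².
From T_eq⁴ = S(1−A)/(4σ): 1−A = 4σT_eq⁴/S.
1−A = 4 × 5.67×10⁻⁸ × (614)⁴ / 8.21×10⁴ = 0.393.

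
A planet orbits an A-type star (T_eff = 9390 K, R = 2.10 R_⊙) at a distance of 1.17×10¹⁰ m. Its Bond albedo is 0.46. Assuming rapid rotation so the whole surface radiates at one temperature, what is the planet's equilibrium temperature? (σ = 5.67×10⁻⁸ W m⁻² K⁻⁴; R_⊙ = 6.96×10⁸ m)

R_⋆ = 2.10 × 6.96×10⁸ = 1.46×10⁹ m.
L = 4πR_⋆²σT_⋆⁴ = 4π(1.46×10⁹)² × 5.67×10⁻⁸ × (9390)⁴ = 1.18×10²⁸ W.
S = L/(4πd²) = 6.88×10⁶ W m⁻².
Energy balance: absorbed = emitted ⇒ πR²·S(1−A) = 4πR²·σT_eq⁴, so T_eq⁴ = S(1−A)/(4σ).
T_eq = [6.88×10⁶ × 0.54 / (4 × 5.67×10⁻⁸)]^(1/4) = (1.64×10¹³)^(1/4) = 2010 K.

T_eq ≈ 2010 K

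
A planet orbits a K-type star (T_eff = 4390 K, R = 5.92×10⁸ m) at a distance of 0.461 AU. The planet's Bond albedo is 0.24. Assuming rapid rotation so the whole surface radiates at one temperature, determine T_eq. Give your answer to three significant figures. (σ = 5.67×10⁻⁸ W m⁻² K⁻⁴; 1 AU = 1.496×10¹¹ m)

T_eq ≈ 269 K

d = 0.461 AU = 6.90×10¹⁰ m.
L = 4πR_⋆²σT_⋆⁴ = 4π(5.92×10⁸)² × 5.67×10⁻⁸ × (4390)⁴ = 9.27×10²⁵ W.
S = L/(4πd²) = 1550 W m⁻².
Energy balance: absorbed = emitted ⇒ πR²·S(1−A) = 4πR²·σT_eq⁴, so T_eq⁴ = S(1−A)/(4σ).
T_eq = [1550 × 0.76 / (4 × 5.67×10⁻⁸)]^(1/4) = (5.20×10⁹)^(1/4) = 269 K.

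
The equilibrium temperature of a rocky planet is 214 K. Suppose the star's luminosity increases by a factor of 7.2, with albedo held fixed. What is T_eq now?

T_eq ∝ L^(1/4) · d^(−1/2).
T′ = 214 × 7.2^(1/4) = 351 K.

T_eq ≈ 351 K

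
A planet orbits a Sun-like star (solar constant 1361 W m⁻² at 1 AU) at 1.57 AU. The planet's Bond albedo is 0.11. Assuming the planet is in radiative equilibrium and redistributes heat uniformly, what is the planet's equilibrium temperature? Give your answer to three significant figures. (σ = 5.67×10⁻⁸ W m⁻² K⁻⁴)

Flux at 1.57 AU: S = 1361/1.57² = 552 W m⁻².
Energy balance: absorbed = emitted ⇒ πR²·S(1−A) = 4πR²·σT_eq⁴, so T_eq⁴ = S(1−A)/(4σ).
T_eq = [552 × 0.89 / (4 × 5.67×10⁻⁸)]^(1/4) = (2.17×10⁹)^(1/4) = 216 K.

T_eq ≈ 216 K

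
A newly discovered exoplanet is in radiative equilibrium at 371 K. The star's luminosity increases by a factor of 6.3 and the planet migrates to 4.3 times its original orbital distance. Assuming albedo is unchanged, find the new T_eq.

T_eq ≈ 283 K

T_eq ∝ L^(1/4) · d^(−1/2).
T′ = 371 × 6.3^(1/4) / 4.3^(1/2) = 283 K.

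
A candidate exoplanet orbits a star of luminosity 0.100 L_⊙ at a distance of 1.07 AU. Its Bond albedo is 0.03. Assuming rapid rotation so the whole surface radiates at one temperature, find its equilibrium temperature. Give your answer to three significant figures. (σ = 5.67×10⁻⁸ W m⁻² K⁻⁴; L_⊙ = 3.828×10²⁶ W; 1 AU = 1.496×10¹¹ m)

d = 1.07 AU = 1.60×10¹¹ m.
L = 0.100 × 3.828×10²⁶ = 3.83×10²⁵ W.
Flux: S = L/(4πd²) = 3.83×10²⁵/(4π×(1.60×10¹¹)²) = 119 W m⁻².
Energy balance: absorbed = emitted ⇒ πR²·S(1−A) = 4πR²·σT_eq⁴, so T_eq⁴ = S(1−A)/(4σ).
T_eq = [119 × 0.97 / (4 × 5.67×10⁻⁸)]^(1/4) = (5.08×10⁸)^(1/4) = 150 K.

T_eq ≈ 150 K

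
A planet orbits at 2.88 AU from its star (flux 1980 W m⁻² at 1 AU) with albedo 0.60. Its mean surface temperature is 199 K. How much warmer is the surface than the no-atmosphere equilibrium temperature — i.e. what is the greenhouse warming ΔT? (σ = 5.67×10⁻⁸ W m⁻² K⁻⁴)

ΔT ≈ 55.8 K

S = 1980/2.88² = 238.7 W m⁻².
T_eq = [S(1−A)/(4σ)]^(1/4) = [238.7×0.40/(4×5.67×10⁻⁸)]^(1/4) = 143.2 K.
ΔT = T_surf − T_eq = 199 − 143.2.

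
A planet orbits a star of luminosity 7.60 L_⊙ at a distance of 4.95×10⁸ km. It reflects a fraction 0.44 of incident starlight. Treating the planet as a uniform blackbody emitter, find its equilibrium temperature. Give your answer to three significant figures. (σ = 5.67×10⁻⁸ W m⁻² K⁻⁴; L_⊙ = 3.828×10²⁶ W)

T_eq ≈ 220 K

d = 4.95×10⁸ km = 4.95×10¹¹ m.
L = 7.60 × 3.828×10²⁶ = 2.91×10²⁷ W.
Flux: S = L/(4πd²) = 2.91×10²⁷/(4π×(4.95×10¹¹)²) = 945 W m⁻².
Energy balance: absorbed = emitted ⇒ πR²·S(1−A) = 4πR²·σT_eq⁴, so T_eq⁴ = S(1−A)/(4σ).
T_eq = [945 × 0.56 / (4 × 5.67×10⁻⁸)]^(1/4) = (2.33×10⁹)^(1/4) = 220 K.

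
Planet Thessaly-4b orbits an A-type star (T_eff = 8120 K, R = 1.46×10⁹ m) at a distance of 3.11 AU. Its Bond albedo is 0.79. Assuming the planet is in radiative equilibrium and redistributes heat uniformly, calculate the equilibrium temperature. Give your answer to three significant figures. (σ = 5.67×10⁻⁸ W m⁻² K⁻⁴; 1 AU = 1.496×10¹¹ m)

d = 3.11 AU = 4.65×10¹¹ m.
L = 4πR_⋆²σT_⋆⁴ = 4π(1.46×10⁹)² × 5.67×10⁻⁸ × (8120)⁴ = 6.60×10²⁷ W.
S = L/(4πd²) = 2430 W m⁻².
Energy balance: absorbed = emitted ⇒ πR²·S(1−A) = 4πR²·σT_eq⁴, so T_eq⁴ = S(1−A)/(4σ).
T_eq = [2430 × 0.21 / (4 × 5.67×10⁻⁸)]^(1/4) = (2.25×10⁹)^(1/4) = 218 K.

T_eq ≈ 218 K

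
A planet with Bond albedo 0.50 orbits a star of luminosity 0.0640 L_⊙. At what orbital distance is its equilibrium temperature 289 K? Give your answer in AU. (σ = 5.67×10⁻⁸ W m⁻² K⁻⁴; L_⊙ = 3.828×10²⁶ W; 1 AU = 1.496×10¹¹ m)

d ≈ 0.166 AU

L = 0.0640 × 3.828×10²⁶ = 2.45×10²⁵ W.
From T_eq⁴ = L(1−A)/(16πσd²): d = √[L(1−A)/(16πσT_eq⁴)].
d = √[2.45×10²⁵ × 0.50 / (16π × 5.67×10⁻⁸ × (289)⁴)] = 2.48×10¹⁰ m = 0.166 AU.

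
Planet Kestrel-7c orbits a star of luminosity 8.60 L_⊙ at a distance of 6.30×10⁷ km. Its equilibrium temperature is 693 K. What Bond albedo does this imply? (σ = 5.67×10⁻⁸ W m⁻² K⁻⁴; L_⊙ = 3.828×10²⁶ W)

d = 6.30×10⁷ km = 6.30×10¹⁰ m.
L = 8.60 × 3.828×10²⁶ = 3.29×10²⁷ W.
Flux: S = L/(4πd²) = 3.29×10²⁷/(4π×(6.30×10¹⁰)²) = 6.60×10⁴ W m⁻².
From T_eq⁴ = S(1−A)/(4σ): 1−A = 4σT_eq⁴/S.
1−A = 4 × 5.67×10⁻⁸ × (693)⁴ / 6.60×10⁴ = 0.792.

A ≈ 0.21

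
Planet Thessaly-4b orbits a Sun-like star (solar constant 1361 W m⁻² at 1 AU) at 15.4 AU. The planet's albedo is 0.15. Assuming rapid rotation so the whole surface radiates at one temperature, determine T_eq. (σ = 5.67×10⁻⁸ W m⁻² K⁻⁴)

Flux at 15.4 AU: S = 1361/15.4² = 5.74 W m⁻².
Energy balance: absorbed = emitted ⇒ πR²·S(1−A) = 4πR²·σT_eq⁴, so T_eq⁴ = S(1−A)/(4σ).
T_eq = [5.74 × 0.85 / (4 × 5.67×10⁻⁸)]^(1/4) = (2.15×10⁷)^(1/4) = 68.1 K.

T_eq ≈ 68.1 K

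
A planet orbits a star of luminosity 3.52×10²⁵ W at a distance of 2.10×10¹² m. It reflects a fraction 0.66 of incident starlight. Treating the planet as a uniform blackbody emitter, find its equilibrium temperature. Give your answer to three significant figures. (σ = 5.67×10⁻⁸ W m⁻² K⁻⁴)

Flux: S = L/(4πd²) = 3.52×10²⁵/(4π×(2.10×10¹²)²) = 0.635 W m⁻².
Energy balance: absorbed = emitted ⇒ πR²·S(1−A) = 4πR²·σT_eq⁴, so T_eq⁴ = S(1−A)/(4σ).
T_eq = [0.635 × 0.34 / (4 × 5.67×10⁻⁸)]^(1/4) = (9.52×10⁵)^(1/4) = 31.2 K.

T_eq ≈ 31.2 K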